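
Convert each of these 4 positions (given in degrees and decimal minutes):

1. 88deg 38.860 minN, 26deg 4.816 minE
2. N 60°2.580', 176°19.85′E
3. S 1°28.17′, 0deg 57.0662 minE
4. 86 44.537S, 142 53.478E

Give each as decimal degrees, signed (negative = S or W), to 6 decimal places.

1. 88.647667, 26.080267
2. 60.043000, 176.330833
3. -1.469500, 0.951103
4. -86.742283, 142.891300

Point 1:
  φ: 38.86′ = 0.647667°; total 88.6476667
  N ⇒ keep positive
  λ: 26 + 4.816/60 = 26.0802667
  E ⇒ keep positive
Point 2:
  Lat: 2.58′ = 0.043000°; total 60.0430000
  N ⇒ keep positive
  Longitude: 176 + 19.85/60 = 176.3308333
  E ⇒ keep positive
Point 3:
  Latitude: 28.17′ = 0.469500°; total 1.4695000
  S → negative
  λ: 57.0662′ = 0.951103°; total 0.9511033
  E → positive
Point 4:
  Latitude: 44.537′ = 0.742283°; total 86.7422833
  hemisphere S, so the sign is −
  Lon: 142 + 53.478/60 = 142.8913000
  E → positive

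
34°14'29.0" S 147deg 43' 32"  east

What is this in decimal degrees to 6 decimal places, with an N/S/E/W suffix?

Lat: 14′ + 29″ = 14.48333′; 34 + 14.48333/60 = 34.2413889
Longitude: 147 + 43/60 + 32/3600 = 147.7255556

34.241389° S, 147.725556° E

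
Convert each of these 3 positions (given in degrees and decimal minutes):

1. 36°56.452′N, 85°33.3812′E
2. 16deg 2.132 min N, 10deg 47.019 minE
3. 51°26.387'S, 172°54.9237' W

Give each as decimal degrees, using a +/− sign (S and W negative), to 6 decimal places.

Point 1:
  Lat: 36 + 56.452/60 = 36.9408667
  N ⇒ keep positive
  Longitude: 33.3812′ = 0.556353°; total 85.5563533
  E → positive
Point 2:
  Lat: 16 + 2.132/60 = 16.0355333
  N → positive
  Lon: 10 + 47.019/60 = 10.7836500
  E → positive
Point 3:
  Latitude: 51 + 26.387/60 = 51.4397833
  S ⇒ negate
  Lon: 54.9237′ = 0.915395°; total 172.9153950
  hemisphere W, so the sign is −

1. 36.940867, 85.556353
2. 16.035533, 10.783650
3. -51.439783, -172.915395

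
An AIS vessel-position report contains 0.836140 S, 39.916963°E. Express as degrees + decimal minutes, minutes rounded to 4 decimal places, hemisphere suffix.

φ: 0° + 0.836140 × 60 = 0° 50.168400′
Longitude: fractional part 0.916963 → 55.017780 minutes

0° 50.1684′ S, 39° 55.0178′ E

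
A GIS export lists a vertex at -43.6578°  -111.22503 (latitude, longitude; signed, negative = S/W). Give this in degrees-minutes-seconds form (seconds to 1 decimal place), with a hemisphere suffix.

43°39′28.1″ S, 111°13′30.1″ W

Latitude is negative → S; |value| = 43.657800
Lat: whole degrees 43; 39.46800′ → 39′ and 28.080″
Longitude is negative → W; |value| = 111.225030
Lon: 0.225030 × 60 = 13.50180′ → 13′, remainder × 60 = 30.108″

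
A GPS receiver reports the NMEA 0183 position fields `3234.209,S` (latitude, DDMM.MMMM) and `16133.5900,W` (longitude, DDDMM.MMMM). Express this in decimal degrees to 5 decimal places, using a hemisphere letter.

Latitude: split at 2 digits → 32° and 34.209′; 32 + 34.209/60 = 32.570150
λ: split at 3 digits → 161° and 33.59′; 161 + 33.59/60 = 161.559833

32.57015° S, 161.55983° W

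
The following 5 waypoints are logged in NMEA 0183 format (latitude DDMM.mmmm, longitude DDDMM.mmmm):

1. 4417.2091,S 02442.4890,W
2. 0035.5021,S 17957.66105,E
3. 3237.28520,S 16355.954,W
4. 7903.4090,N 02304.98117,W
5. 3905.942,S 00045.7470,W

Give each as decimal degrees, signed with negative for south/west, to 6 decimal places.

Point 1:
  Latitude: split at 2 digits → 44° and 17.2091′; 44 + 17.2091/60 = 44.2868183
  S → negative
  λ: degrees = first 3 digits = 24, minutes = 42.489; 24 + 42.489/60 = 24.7081500
  W ⇒ negate
Point 2:
  Latitude: degrees = first 2 digits = 0, minutes = 35.5021; 0 + 35.5021/60 = 0.5917017
  S → negative
  Lon: split at 3 digits → 179° and 57.66105′; 179 + 57.66105/60 = 179.9610175
  E → positive
Point 3:
  Lat: split at 2 digits → 32° and 37.2852′; 32 + 37.2852/60 = 32.6214200
  S → negative
  λ: split at 3 digits → 163° and 55.954′; 163 + 55.954/60 = 163.9325667
  W → negative
Point 4:
  φ: degrees = first 2 digits = 79, minutes = 3.409; 79 + 3.409/60 = 79.0568167
  N → positive
  λ: degrees = first 3 digits = 23, minutes = 4.98117; 23 + 4.98117/60 = 23.0830195
  hemisphere W, so the sign is −
Point 5:
  φ: degrees = first 2 digits = 39, minutes = 5.942; 39 + 5.942/60 = 39.0990333
  hemisphere S, so the sign is −
  Longitude: split at 3 digits → 000° and 45.747′; 0 + 45.747/60 = 0.7624500
  hemisphere W, so the sign is −

1. -44.286818, -24.708150
2. -0.591702, 179.961018
3. -32.621420, -163.932567
4. 79.056817, -23.083020
5. -39.099033, -0.762450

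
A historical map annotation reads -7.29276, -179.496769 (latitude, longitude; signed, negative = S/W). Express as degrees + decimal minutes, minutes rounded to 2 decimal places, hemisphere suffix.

Latitude is negative → S; |value| = 7.292760
Lat: fractional part 0.292760 → 17.5656 minutes
Longitude is negative → W; |value| = 179.496769
λ: minutes = (179.496769 − 179) × 60 = 29.8061

7° 17.57′ S, 179° 29.81′ W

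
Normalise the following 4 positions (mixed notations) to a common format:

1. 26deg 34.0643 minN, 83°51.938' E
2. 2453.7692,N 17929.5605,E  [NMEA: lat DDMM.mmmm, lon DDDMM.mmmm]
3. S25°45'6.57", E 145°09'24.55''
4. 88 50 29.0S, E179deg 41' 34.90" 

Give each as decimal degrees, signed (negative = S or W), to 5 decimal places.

1. 26.56774, 83.86563
2. 24.89615, 179.49268
3. -25.75183, 145.15682
4. -88.84139, 179.69303

Point 1:
  Latitude: 34.0643′ = 0.567738°; total 26.567738
  N → positive
  Longitude: 83 + 51.938/60 = 83.865633
  E → positive
Point 2:
  Latitude: degrees = first 2 digits = 24, minutes = 53.7692; 24 + 53.7692/60 = 24.896153
  N → positive
  Lon: degrees = first 3 digits = 179, minutes = 29.5605; 179 + 29.5605/60 = 179.492675
  E → positive
Point 3:
  Latitude: 25° + 45/60 + 6.57/3600 = 25 + 0.750000 + 0.001825 = 25.751825
  S ⇒ negate
  Longitude: 145° + 9/60 + 24.55/3600 = 145 + 0.150000 + 0.006819 = 145.156819
  E → positive
Point 4:
  Latitude: 50′ + 29″ = 50.48333′; 88 + 50.48333/60 = 88.841389
  S → negative
  λ: 179 + 41/60 + 34.9/3600 = 179.693028
  E ⇒ keep positive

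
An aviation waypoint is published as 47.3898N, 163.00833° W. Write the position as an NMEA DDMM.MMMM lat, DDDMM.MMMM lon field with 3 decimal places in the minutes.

Lat: 47° + 0.389800 × 60 = 47° 23.38800′
Longitude: 163° + 0.008330 × 60 = 163° 0.49980′

4723.388,N / 16300.500,W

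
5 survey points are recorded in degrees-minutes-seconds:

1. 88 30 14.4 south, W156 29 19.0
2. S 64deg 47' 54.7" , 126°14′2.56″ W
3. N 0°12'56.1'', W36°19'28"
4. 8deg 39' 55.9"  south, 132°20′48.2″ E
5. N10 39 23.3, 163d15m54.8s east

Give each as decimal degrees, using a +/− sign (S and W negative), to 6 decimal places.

Point 1:
  Lat: 88° + 30/60 + 14.4/3600 = 88 + 0.500000 + 0.004000 = 88.5040000
  S ⇒ negate
  Lon: 156° + 29/60 + 19/3600 = 156 + 0.483333 + 0.005278 = 156.4886111
  hemisphere W, so the sign is −
Point 2:
  Lat: 64° + 47/60 + 54.7/3600 = 64 + 0.783333 + 0.015194 = 64.7985278
  hemisphere S, so the sign is −
  Lon: 126° + 14/60 + 2.56/3600 = 126 + 0.233333 + 0.000711 = 126.2340444
  W ⇒ negate
Point 3:
  Latitude: 0 + 12/60 + 56.1/3600 = 0.2155833
  N ⇒ keep positive
  Lon: 36° + 19/60 + 28/3600 = 36 + 0.316667 + 0.007778 = 36.3244444
  hemisphere W, so the sign is −
Point 4:
  φ: 8 + 39/60 + 55.9/3600 = 8.6655278
  S → negative
  Longitude: 132 + 20/60 + 48.2/3600 = 132.3467222
  E ⇒ keep positive
Point 5:
  Latitude: 10 + 39/60 + 23.3/3600 = 10.6564722
  N ⇒ keep positive
  λ: 163° + 15/60 + 54.8/3600 = 163 + 0.250000 + 0.015222 = 163.2652222
  E → positive

1. -88.504000, -156.488611
2. -64.798528, -126.234044
3. 0.215583, -36.324444
4. -8.665528, 132.346722
5. 10.656472, 163.265222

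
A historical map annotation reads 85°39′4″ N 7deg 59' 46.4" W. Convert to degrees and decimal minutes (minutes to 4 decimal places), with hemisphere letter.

85° 39.0667′ N, 7° 59.7733′ W

Latitude: seconds/60 = 0.06667; minutes = 39 + 0.06667 = 39.066667
Lon: 59 + 46.4/60 = 59.773333′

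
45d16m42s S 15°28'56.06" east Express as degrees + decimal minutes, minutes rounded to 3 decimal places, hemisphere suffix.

Latitude: 16 + 42/60 = 16.70000′
Lon: seconds/60 = 0.93433; minutes = 28 + 0.93433 = 28.93433

45° 16.700′ S, 15° 28.934′ E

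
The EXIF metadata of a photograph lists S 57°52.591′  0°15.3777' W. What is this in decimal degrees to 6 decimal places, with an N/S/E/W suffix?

57.876517° S, 0.256295° W

Lat: 52.591′ = 0.876517°; total 57.8765167
Lon: 15.3777′ = 0.256295°; total 0.2562950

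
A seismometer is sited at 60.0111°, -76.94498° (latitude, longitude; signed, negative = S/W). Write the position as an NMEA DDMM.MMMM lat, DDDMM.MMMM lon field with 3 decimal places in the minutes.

6000.666,N / 07656.699,W

φ: fractional part 0.011100 → 0.66600 minutes
Longitude is negative → W; |value| = 76.944980
λ: fractional part 0.944980 → 56.69880 minutes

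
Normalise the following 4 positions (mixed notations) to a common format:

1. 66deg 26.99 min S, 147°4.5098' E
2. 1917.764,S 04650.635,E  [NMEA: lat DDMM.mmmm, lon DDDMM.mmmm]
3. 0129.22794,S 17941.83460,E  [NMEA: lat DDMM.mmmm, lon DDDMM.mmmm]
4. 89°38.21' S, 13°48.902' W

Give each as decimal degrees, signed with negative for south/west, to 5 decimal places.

1. -66.44983, 147.07516
2. -19.29607, 46.84392
3. -1.48713, 179.69724
4. -89.63683, -13.81503

Point 1:
  φ: 66 + 26.99/60 = 66.449833
  S → negative
  Longitude: 147 + 4.5098/60 = 147.075163
  E ⇒ keep positive
Point 2:
  Lat: split at 2 digits → 19° and 17.764′; 19 + 17.764/60 = 19.296067
  hemisphere S, so the sign is −
  Longitude: degrees = first 3 digits = 46, minutes = 50.635; 46 + 50.635/60 = 46.843917
  E → positive
Point 3:
  Lat: degrees = first 2 digits = 1, minutes = 29.22794; 1 + 29.22794/60 = 1.487132
  S ⇒ negate
  λ: split at 3 digits → 179° and 41.8346′; 179 + 41.8346/60 = 179.697243
  E ⇒ keep positive
Point 4:
  φ: 38.21′ = 0.636833°; total 89.636833
  S → negative
  Longitude: 13 + 48.902/60 = 13.815033
  W → negative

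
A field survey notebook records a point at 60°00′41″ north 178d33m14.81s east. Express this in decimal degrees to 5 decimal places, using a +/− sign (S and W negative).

60.01139, 178.55411

Lat: 60° + 0/60 + 41/3600 = 60 + 0.000000 + 0.011389 = 60.011389
N → positive
λ: 33′ + 14.81″ = 33.24683′; 178 + 33.24683/60 = 178.554114
E ⇒ keep positive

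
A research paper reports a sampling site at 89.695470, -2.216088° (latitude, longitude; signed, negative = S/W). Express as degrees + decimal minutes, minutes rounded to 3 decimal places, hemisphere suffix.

Lat: fractional part 0.695470 → 41.72820 minutes
Longitude is negative → W; |value| = 2.216088
Longitude: fractional part 0.216088 → 12.96528 minutes

89° 41.728′ N, 2° 12.965′ W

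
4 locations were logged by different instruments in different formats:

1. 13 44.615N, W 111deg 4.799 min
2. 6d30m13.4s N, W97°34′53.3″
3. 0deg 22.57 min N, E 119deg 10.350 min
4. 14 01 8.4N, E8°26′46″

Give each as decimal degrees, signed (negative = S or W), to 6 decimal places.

1. 13.743583, -111.079983
2. 6.503722, -97.581472
3. 0.376167, 119.172500
4. 14.019000, 8.446111

Point 1:
  Latitude: 13 + 44.615/60 = 13.7435833
  N ⇒ keep positive
  λ: 111 + 4.799/60 = 111.0799833
  hemisphere W, so the sign is −
Point 2:
  Lat: 30′ + 13.4″ = 30.22333′; 6 + 30.22333/60 = 6.5037222
  N → positive
  Longitude: 97° + 34/60 + 53.3/3600 = 97 + 0.566667 + 0.014806 = 97.5814722
  W ⇒ negate
Point 3:
  Lat: 22.57′ = 0.376167°; total 0.3761667
  N → positive
  λ: 10.35′ = 0.172500°; total 119.1725000
  E → positive
Point 4:
  Lat: 14° + 1/60 + 8.4/3600 = 14 + 0.016667 + 0.002333 = 14.0190000
  N → positive
  Lon: 26′ + 46″ = 26.76667′; 8 + 26.76667/60 = 8.4461111
  E → positive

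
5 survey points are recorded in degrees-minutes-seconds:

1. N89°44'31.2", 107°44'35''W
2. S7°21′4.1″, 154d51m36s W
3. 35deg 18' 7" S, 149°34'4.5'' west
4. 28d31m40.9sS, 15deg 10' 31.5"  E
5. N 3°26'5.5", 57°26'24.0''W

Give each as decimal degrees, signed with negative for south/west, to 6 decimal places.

Point 1:
  φ: 44′ + 31.2″ = 44.52000′; 89 + 44.52000/60 = 89.7420000
  N → positive
  Lon: 107° + 44/60 + 35/3600 = 107 + 0.733333 + 0.009722 = 107.7430556
  hemisphere W, so the sign is −
Point 2:
  Latitude: 7° + 21/60 + 4.1/3600 = 7 + 0.350000 + 0.001139 = 7.3511389
  S → negative
  λ: 154 + 51/60 + 36/3600 = 154.8600000
  W ⇒ negate
Point 3:
  Lat: 35° + 18/60 + 7/3600 = 35 + 0.300000 + 0.001944 = 35.3019444
  hemisphere S, so the sign is −
  λ: 149 + 34/60 + 4.5/3600 = 149.5679167
  W ⇒ negate
Point 4:
  φ: 31′ + 40.9″ = 31.68167′; 28 + 31.68167/60 = 28.5280278
  hemisphere S, so the sign is −
  Longitude: 15 + 10/60 + 31.5/3600 = 15.1754167
  E → positive
Point 5:
  Lat: 3 + 26/60 + 5.5/3600 = 3.4348611
  N ⇒ keep positive
  Lon: 26′ + 24″ = 26.40000′; 57 + 26.40000/60 = 57.4400000
  W → negative

1. 89.742000, -107.743056
2. -7.351139, -154.860000
3. -35.301944, -149.567917
4. -28.528028, 15.175417
5. 3.434861, -57.440000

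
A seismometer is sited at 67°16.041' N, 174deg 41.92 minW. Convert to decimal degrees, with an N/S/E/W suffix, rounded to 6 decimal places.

φ: 16.041′ = 0.267350°; total 67.2673500
λ: 41.92′ = 0.698667°; total 174.6986667

67.267350° N, 174.698667° W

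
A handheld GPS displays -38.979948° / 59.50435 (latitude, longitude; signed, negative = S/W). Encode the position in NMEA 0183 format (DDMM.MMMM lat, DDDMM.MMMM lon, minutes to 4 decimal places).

3858.7969,S / 05930.2610,E

Latitude is negative → S; |value| = 38.979948
Latitude: 38° + 0.979948 × 60 = 38° 58.796880′
Longitude: fractional part 0.504350 → 30.261000 minutes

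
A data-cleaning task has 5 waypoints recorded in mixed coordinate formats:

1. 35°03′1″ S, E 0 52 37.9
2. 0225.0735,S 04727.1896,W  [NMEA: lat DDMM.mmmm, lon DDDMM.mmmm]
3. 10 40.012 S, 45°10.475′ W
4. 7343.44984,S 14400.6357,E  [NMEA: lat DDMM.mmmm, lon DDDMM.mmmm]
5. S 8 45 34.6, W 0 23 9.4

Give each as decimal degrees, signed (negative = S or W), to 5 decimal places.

1. -35.05028, 0.87719
2. -2.41789, -47.45316
3. -10.66687, -45.17458
4. -73.72416, 144.01060
5. -8.75961, -0.38594

Point 1:
  Lat: 3′ + 1″ = 3.01667′; 35 + 3.01667/60 = 35.050278
  hemisphere S, so the sign is −
  Longitude: 0° + 52/60 + 37.9/3600 = 0 + 0.866667 + 0.010528 = 0.877194
  E ⇒ keep positive
Point 2:
  Latitude: degrees = first 2 digits = 2, minutes = 25.0735; 2 + 25.0735/60 = 2.417892
  S → negative
  Longitude: split at 3 digits → 047° and 27.1896′; 47 + 27.1896/60 = 47.453160
  hemisphere W, so the sign is −
Point 3:
  Latitude: 40.012′ = 0.666867°; total 10.666867
  hemisphere S, so the sign is −
  λ: 45 + 10.475/60 = 45.174583
  W ⇒ negate
Point 4:
  φ: split at 2 digits → 73° and 43.44984′; 73 + 43.44984/60 = 73.724164
  hemisphere S, so the sign is −
  Lon: split at 3 digits → 144° and 0.6357′; 144 + 0.6357/60 = 144.010595
  E → positive
Point 5:
  Lat: 45′ + 34.6″ = 45.57667′; 8 + 45.57667/60 = 8.759611
  S → negative
  Lon: 23′ + 9.4″ = 23.15667′; 0 + 23.15667/60 = 0.385944
  W ⇒ negate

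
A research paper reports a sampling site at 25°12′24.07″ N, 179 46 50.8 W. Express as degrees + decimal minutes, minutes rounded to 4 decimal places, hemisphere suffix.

φ: seconds/60 = 0.40117; minutes = 12 + 0.40117 = 12.401167
λ: 46 + 50.8/60 = 46.846667′

25° 12.4012′ N, 179° 46.8467′ W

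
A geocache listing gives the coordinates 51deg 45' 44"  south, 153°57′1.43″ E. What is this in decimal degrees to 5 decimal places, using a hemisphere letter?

φ: 51 + 45/60 + 44/3600 = 51.762222
Lon: 153° + 57/60 + 1.43/3600 = 153 + 0.950000 + 0.000397 = 153.950397

51.76222° S, 153.95040° E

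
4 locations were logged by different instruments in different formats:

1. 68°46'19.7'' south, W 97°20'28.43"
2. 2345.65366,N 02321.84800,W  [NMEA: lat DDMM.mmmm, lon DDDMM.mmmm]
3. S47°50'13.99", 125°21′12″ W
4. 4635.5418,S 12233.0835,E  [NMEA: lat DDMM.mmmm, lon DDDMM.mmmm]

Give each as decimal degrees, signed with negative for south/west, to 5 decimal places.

Point 1:
  Latitude: 68° + 46/60 + 19.7/3600 = 68 + 0.766667 + 0.005472 = 68.772139
  S → negative
  Lon: 97° + 20/60 + 28.43/3600 = 97 + 0.333333 + 0.007897 = 97.341231
  W → negative
Point 2:
  Latitude: degrees = first 2 digits = 23, minutes = 45.65366; 23 + 45.65366/60 = 23.760894
  N ⇒ keep positive
  Lon: split at 3 digits → 023° and 21.848′; 23 + 21.848/60 = 23.364133
  hemisphere W, so the sign is −
Point 3:
  Latitude: 50′ + 13.99″ = 50.23317′; 47 + 50.23317/60 = 47.837219
  S → negative
  Longitude: 21′ + 12″ = 21.20000′; 125 + 21.20000/60 = 125.353333
  hemisphere W, so the sign is −
Point 4:
  φ: degrees = first 2 digits = 46, minutes = 35.5418; 46 + 35.5418/60 = 46.592363
  S ⇒ negate
  Longitude: split at 3 digits → 122° and 33.0835′; 122 + 33.0835/60 = 122.551392
  E ⇒ keep positive

1. -68.77214, -97.34123
2. 23.76089, -23.36413
3. -47.83722, -125.35333
4. -46.59236, 122.55139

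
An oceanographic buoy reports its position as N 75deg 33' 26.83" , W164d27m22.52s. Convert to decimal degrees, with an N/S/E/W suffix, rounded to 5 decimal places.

75.55745° N, 164.45626° W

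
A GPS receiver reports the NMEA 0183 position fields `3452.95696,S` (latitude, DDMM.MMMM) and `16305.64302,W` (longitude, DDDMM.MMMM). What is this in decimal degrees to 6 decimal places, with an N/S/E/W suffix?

34.882616° S, 163.094050° W

Latitude: split at 2 digits → 34° and 52.95696′; 34 + 52.95696/60 = 34.8826160
λ: degrees = first 3 digits = 163, minutes = 5.64302; 163 + 5.64302/60 = 163.0940503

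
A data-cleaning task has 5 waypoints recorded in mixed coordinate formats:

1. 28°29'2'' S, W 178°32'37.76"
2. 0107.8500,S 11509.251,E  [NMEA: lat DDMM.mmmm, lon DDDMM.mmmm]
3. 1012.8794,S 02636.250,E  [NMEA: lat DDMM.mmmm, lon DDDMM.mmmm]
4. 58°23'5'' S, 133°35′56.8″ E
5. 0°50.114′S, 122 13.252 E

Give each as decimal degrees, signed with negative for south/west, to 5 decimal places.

Point 1:
  Latitude: 29′ + 2″ = 29.03333′; 28 + 29.03333/60 = 28.483889
  S → negative
  Lon: 32′ + 37.76″ = 32.62933′; 178 + 32.62933/60 = 178.543822
  W ⇒ negate
Point 2:
  Latitude: degrees = first 2 digits = 1, minutes = 7.85; 1 + 7.85/60 = 1.130833
  S ⇒ negate
  λ: degrees = first 3 digits = 115, minutes = 9.251; 115 + 9.251/60 = 115.154183
  E ⇒ keep positive
Point 3:
  φ: degrees = first 2 digits = 10, minutes = 12.8794; 10 + 12.8794/60 = 10.214657
  S → negative
  Longitude: split at 3 digits → 026° and 36.25′; 26 + 36.25/60 = 26.604167
  E ⇒ keep positive
Point 4:
  Latitude: 58 + 23/60 + 5/3600 = 58.384722
  hemisphere S, so the sign is −
  λ: 133° + 35/60 + 56.8/3600 = 133 + 0.583333 + 0.015778 = 133.599111
  E → positive
Point 5:
  Lat: 50.114′ = 0.835233°; total 0.835233
  S → negative
  Longitude: 122 + 13.252/60 = 122.220867
  E → positive

1. -28.48389, -178.54382
2. -1.13083, 115.15418
3. -10.21466, 26.60417
4. -58.38472, 133.59911
5. -0.83523, 122.22087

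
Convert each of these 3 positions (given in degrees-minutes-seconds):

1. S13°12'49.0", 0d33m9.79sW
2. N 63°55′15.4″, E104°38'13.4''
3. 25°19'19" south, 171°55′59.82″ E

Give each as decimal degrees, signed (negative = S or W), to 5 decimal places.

1. -13.21361, -0.55272
2. 63.92094, 104.63706
3. -25.32194, 171.93328

Point 1:
  Lat: 13° + 12/60 + 49/3600 = 13 + 0.200000 + 0.013611 = 13.213611
  S ⇒ negate
  λ: 0 + 33/60 + 9.79/3600 = 0.552719
  W ⇒ negate
Point 2:
  Latitude: 63 + 55/60 + 15.4/3600 = 63.920944
  N ⇒ keep positive
  Lon: 104 + 38/60 + 13.4/3600 = 104.637056
  E ⇒ keep positive
Point 3:
  Latitude: 25° + 19/60 + 19/3600 = 25 + 0.316667 + 0.005278 = 25.321944
  S ⇒ negate
  Lon: 55′ + 59.82″ = 55.99700′; 171 + 55.99700/60 = 171.933283
  E ⇒ keep positive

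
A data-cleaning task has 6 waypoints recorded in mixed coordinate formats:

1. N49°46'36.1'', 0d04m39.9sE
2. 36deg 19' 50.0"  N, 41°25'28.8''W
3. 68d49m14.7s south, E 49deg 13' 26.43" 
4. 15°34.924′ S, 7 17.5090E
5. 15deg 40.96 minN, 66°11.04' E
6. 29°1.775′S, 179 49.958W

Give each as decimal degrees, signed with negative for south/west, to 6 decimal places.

1. 49.776694, 0.077750
2. 36.330556, -41.424667
3. -68.820750, 49.224008
4. -15.582067, 7.291817
5. 15.682667, 66.184000
6. -29.029583, -179.832633

Point 1:
  Latitude: 49° + 46/60 + 36.1/3600 = 49 + 0.766667 + 0.010028 = 49.7766944
  N → positive
  λ: 0° + 4/60 + 39.9/3600 = 0 + 0.066667 + 0.011083 = 0.0777500
  E ⇒ keep positive
Point 2:
  φ: 36 + 19/60 + 50/3600 = 36.3305556
  N ⇒ keep positive
  Lon: 41° + 25/60 + 28.8/3600 = 41 + 0.416667 + 0.008000 = 41.4246667
  W ⇒ negate
Point 3:
  φ: 49′ + 14.7″ = 49.24500′; 68 + 49.24500/60 = 68.8207500
  hemisphere S, so the sign is −
  λ: 49 + 13/60 + 26.43/3600 = 49.2240083
  E ⇒ keep positive
Point 4:
  Latitude: 15 + 34.924/60 = 15.5820667
  hemisphere S, so the sign is −
  Longitude: 17.509′ = 0.291817°; total 7.2918167
  E ⇒ keep positive
Point 5:
  φ: 40.96′ = 0.682667°; total 15.6826667
  N → positive
  Lon: 11.04′ = 0.184000°; total 66.1840000
  E → positive
Point 6:
  Lat: 1.775′ = 0.029583°; total 29.0295833
  S → negative
  Lon: 179 + 49.958/60 = 179.8326333
  W → negative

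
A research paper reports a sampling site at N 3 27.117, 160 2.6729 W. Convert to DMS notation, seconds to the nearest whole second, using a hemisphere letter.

3°27′7″ N, 160°02′40″ W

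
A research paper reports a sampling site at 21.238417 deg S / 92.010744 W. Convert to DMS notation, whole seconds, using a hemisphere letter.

Latitude: 0.238417° → 14.30502′; 0.30502 × 60 = 18.30″
λ: whole degrees 92; 0.64464′ → 0′ and 38.68″

21°14′18″ S, 92°00′39″ W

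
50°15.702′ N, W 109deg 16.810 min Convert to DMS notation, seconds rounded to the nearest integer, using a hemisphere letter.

50°15′42″ N, 109°16′49″ W

φ: fractional minutes 0.70200 × 60 = 42.12″
Longitude: 16.81000′ → 16′ and 0.81000 × 60 = 48.60″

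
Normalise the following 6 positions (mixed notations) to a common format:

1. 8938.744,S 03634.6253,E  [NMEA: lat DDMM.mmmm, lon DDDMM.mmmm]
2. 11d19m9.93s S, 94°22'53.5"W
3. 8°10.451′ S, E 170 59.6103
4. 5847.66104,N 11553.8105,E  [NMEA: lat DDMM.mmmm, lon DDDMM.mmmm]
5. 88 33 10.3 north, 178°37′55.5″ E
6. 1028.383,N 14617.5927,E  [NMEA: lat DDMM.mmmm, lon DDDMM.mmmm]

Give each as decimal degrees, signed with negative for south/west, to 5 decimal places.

1. -89.64573, 36.57709
2. -11.31943, -94.38153
3. -8.17418, 170.99351
4. 58.79435, 115.89684
5. 88.55286, 178.63208
6. 10.47305, 146.29321

Point 1:
  φ: split at 2 digits → 89° and 38.744′; 89 + 38.744/60 = 89.645733
  hemisphere S, so the sign is −
  λ: split at 3 digits → 036° and 34.6253′; 36 + 34.6253/60 = 36.577088
  E ⇒ keep positive
Point 2:
  Lat: 11° + 19/60 + 9.93/3600 = 11 + 0.316667 + 0.002758 = 11.319425
  S ⇒ negate
  Longitude: 22′ + 53.5″ = 22.89167′; 94 + 22.89167/60 = 94.381528
  W ⇒ negate
Point 3:
  φ: 8 + 10.451/60 = 8.174183
  hemisphere S, so the sign is −
  Longitude: 59.6103′ = 0.993505°; total 170.993505
  E → positive
Point 4:
  φ: degrees = first 2 digits = 58, minutes = 47.66104; 58 + 47.66104/60 = 58.794351
  N → positive
  λ: split at 3 digits → 115° and 53.8105′; 115 + 53.8105/60 = 115.896842
  E → positive
Point 5:
  φ: 33′ + 10.3″ = 33.17167′; 88 + 33.17167/60 = 88.552861
  N → positive
  Longitude: 178° + 37/60 + 55.5/3600 = 178 + 0.616667 + 0.015417 = 178.632083
  E → positive
Point 6:
  φ: split at 2 digits → 10° and 28.383′; 10 + 28.383/60 = 10.473050
  N → positive
  Lon: split at 3 digits → 146° and 17.5927′; 146 + 17.5927/60 = 146.293212
  E → positive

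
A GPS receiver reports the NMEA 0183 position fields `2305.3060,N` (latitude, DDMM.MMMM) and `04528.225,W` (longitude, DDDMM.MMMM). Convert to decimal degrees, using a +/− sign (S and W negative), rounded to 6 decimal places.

Latitude: split at 2 digits → 23° and 5.306′; 23 + 5.306/60 = 23.0884333
N → positive
Lon: degrees = first 3 digits = 45, minutes = 28.225; 45 + 28.225/60 = 45.4704167
W → negative

23.088433, -45.470417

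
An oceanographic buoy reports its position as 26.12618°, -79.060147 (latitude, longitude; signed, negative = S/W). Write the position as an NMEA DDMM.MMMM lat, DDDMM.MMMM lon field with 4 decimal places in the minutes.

2607.5708,N / 07903.6088,W

φ: 26° + 0.126180 × 60 = 26° 7.570800′
Longitude is negative → W; |value| = 79.060147
Longitude: fractional part 0.060147 → 3.608820 minutes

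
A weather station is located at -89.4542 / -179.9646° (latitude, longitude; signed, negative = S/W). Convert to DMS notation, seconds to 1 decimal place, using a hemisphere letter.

Latitude is negative → S; |value| = 89.454200
φ: 0.454200 × 60 = 27.25200′ → 27′, remainder × 60 = 15.120″
Longitude is negative → W; |value| = 179.964600
λ: 0.964600 × 60 = 57.87600′ → 57′, remainder × 60 = 52.560″

89°27′15.1″ S, 179°57′52.6″ W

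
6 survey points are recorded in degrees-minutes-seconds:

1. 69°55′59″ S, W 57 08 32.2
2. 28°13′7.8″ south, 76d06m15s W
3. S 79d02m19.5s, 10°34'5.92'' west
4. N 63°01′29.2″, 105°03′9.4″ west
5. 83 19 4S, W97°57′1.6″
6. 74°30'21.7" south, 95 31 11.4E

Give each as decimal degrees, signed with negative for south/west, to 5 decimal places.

1. -69.93306, -57.14228
2. -28.21883, -76.10417
3. -79.03875, -10.56831
4. 63.02478, -105.05261
5. -83.31778, -97.95044
6. -74.50603, 95.51983

Point 1:
  Latitude: 69 + 55/60 + 59/3600 = 69.933056
  S → negative
  Lon: 57° + 8/60 + 32.2/3600 = 57 + 0.133333 + 0.008944 = 57.142278
  W ⇒ negate
Point 2:
  φ: 13′ + 7.8″ = 13.13000′; 28 + 13.13000/60 = 28.218833
  S ⇒ negate
  Longitude: 76° + 6/60 + 15/3600 = 76 + 0.100000 + 0.004167 = 76.104167
  W ⇒ negate
Point 3:
  Latitude: 2′ + 19.5″ = 2.32500′; 79 + 2.32500/60 = 79.038750
  S → negative
  Longitude: 34′ + 5.92″ = 34.09867′; 10 + 34.09867/60 = 10.568311
  W → negative
Point 4:
  Lat: 63 + 1/60 + 29.2/3600 = 63.024778
  N → positive
  Longitude: 105° + 3/60 + 9.4/3600 = 105 + 0.050000 + 0.002611 = 105.052611
  W → negative
Point 5:
  Lat: 83 + 19/60 + 4/3600 = 83.317778
  hemisphere S, so the sign is −
  λ: 97 + 57/60 + 1.6/3600 = 97.950444
  hemisphere W, so the sign is −
Point 6:
  Latitude: 74° + 30/60 + 21.7/3600 = 74 + 0.500000 + 0.006028 = 74.506028
  hemisphere S, so the sign is −
  λ: 95 + 31/60 + 11.4/3600 = 95.519833
  E → positive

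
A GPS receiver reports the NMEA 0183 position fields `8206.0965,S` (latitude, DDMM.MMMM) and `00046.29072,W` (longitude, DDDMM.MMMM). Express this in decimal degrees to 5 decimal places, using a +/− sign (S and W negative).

-82.10161, -0.77151

Lat: degrees = first 2 digits = 82, minutes = 6.0965; 82 + 6.0965/60 = 82.101608
S ⇒ negate
λ: split at 3 digits → 000° and 46.29072′; 0 + 46.29072/60 = 0.771512
hemisphere W, so the sign is −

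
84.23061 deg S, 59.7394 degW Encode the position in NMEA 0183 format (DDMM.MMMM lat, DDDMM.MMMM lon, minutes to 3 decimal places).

φ: fractional part 0.230610 → 13.83660 minutes
Lon: fractional part 0.739400 → 44.36400 minutes

8413.837,S / 05944.364,W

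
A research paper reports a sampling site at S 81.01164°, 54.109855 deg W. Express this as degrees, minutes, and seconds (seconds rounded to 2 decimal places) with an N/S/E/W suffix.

Latitude: 0.011640 × 60 = 0.69840′ → 0′, remainder × 60 = 41.9040″
λ: whole degrees 54; 6.59130′ → 6′ and 35.4780″

81°00′41.90″ S, 54°06′35.48″ W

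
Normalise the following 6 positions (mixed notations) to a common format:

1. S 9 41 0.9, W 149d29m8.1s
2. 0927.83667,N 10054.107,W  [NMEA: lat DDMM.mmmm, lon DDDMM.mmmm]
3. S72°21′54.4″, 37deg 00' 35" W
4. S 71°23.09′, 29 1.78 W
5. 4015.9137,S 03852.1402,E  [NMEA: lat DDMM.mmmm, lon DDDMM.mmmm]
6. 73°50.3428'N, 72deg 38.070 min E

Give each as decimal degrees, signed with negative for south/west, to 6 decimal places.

Point 1:
  Latitude: 41′ + 0.9″ = 41.01500′; 9 + 41.01500/60 = 9.6835833
  S ⇒ negate
  Longitude: 149° + 29/60 + 8.1/3600 = 149 + 0.483333 + 0.002250 = 149.4855833
  W → negative
Point 2:
  Lat: split at 2 digits → 09° and 27.83667′; 9 + 27.83667/60 = 9.4639445
  N → positive
  Longitude: split at 3 digits → 100° and 54.107′; 100 + 54.107/60 = 100.9017833
  W → negative
Point 3:
  Lat: 72° + 21/60 + 54.4/3600 = 72 + 0.350000 + 0.015111 = 72.3651111
  S ⇒ negate
  Longitude: 37° + 0/60 + 35/3600 = 37 + 0.000000 + 0.009722 = 37.0097222
  W → negative
Point 4:
  φ: 71 + 23.09/60 = 71.3848333
  S ⇒ negate
  Longitude: 1.78′ = 0.029667°; total 29.0296667
  W ⇒ negate
Point 5:
  Lat: degrees = first 2 digits = 40, minutes = 15.9137; 40 + 15.9137/60 = 40.2652283
  S → negative
  Longitude: degrees = first 3 digits = 38, minutes = 52.1402; 38 + 52.1402/60 = 38.8690033
  E ⇒ keep positive
Point 6:
  Lat: 50.3428′ = 0.839047°; total 73.8390467
  N ⇒ keep positive
  Lon: 72 + 38.07/60 = 72.6345000
  E ⇒ keep positive

1. -9.683583, -149.485583
2. 9.463945, -100.901783
3. -72.365111, -37.009722
4. -71.384833, -29.029667
5. -40.265228, 38.869003
6. 73.839047, 72.634500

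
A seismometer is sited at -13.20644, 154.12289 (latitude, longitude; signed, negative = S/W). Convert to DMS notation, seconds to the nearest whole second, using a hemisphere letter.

13°12′23″ S, 154°07′22″ E

Latitude is negative → S; |value| = 13.206440
φ: 0.206440 × 60 = 12.38640′ → 12′, remainder × 60 = 23.18″
λ: 0.122890° → 7.37340′; 0.37340 × 60 = 22.40″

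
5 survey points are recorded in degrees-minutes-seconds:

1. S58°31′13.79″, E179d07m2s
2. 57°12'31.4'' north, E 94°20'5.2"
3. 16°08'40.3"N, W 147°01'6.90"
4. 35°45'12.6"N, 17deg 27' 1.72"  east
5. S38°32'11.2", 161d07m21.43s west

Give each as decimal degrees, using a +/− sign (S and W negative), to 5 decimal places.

1. -58.52050, 179.11722
2. 57.20872, 94.33478
3. 16.14453, -147.01858
4. 35.75350, 17.45048
5. -38.53644, -161.12262

Point 1:
  Latitude: 58° + 31/60 + 13.79/3600 = 58 + 0.516667 + 0.003831 = 58.520497
  S → negative
  λ: 179° + 7/60 + 2/3600 = 179 + 0.116667 + 0.000556 = 179.117222
  E → positive
Point 2:
  Latitude: 12′ + 31.4″ = 12.52333′; 57 + 12.52333/60 = 57.208722
  N → positive
  λ: 94 + 20/60 + 5.2/3600 = 94.334778
  E ⇒ keep positive
Point 3:
  Lat: 16° + 8/60 + 40.3/3600 = 16 + 0.133333 + 0.011194 = 16.144528
  N → positive
  λ: 147° + 1/60 + 6.9/3600 = 147 + 0.016667 + 0.001917 = 147.018583
  W ⇒ negate
Point 4:
  φ: 35 + 45/60 + 12.6/3600 = 35.753500
  N → positive
  λ: 17 + 27/60 + 1.72/3600 = 17.450478
  E ⇒ keep positive
Point 5:
  φ: 38° + 32/60 + 11.2/3600 = 38 + 0.533333 + 0.003111 = 38.536444
  S → negative
  Longitude: 161° + 7/60 + 21.43/3600 = 161 + 0.116667 + 0.005953 = 161.122619
  W → negative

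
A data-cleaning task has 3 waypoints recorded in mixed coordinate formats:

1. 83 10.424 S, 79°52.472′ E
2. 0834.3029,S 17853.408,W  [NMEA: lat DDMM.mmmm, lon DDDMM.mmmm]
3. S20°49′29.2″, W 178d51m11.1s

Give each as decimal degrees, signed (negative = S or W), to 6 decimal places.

1. -83.173733, 79.874533
2. -8.571715, -178.890133
3. -20.824778, -178.853083

Point 1:
  Latitude: 10.424′ = 0.173733°; total 83.1737333
  hemisphere S, so the sign is −
  Longitude: 52.472′ = 0.874533°; total 79.8745333
  E ⇒ keep positive
Point 2:
  Lat: split at 2 digits → 08° and 34.3029′; 8 + 34.3029/60 = 8.5717150
  hemisphere S, so the sign is −
  Longitude: degrees = first 3 digits = 178, minutes = 53.408; 178 + 53.408/60 = 178.8901333
  W ⇒ negate
Point 3:
  Lat: 49′ + 29.2″ = 49.48667′; 20 + 49.48667/60 = 20.8247778
  S → negative
  Lon: 178 + 51/60 + 11.1/3600 = 178.8530833
  W ⇒ negate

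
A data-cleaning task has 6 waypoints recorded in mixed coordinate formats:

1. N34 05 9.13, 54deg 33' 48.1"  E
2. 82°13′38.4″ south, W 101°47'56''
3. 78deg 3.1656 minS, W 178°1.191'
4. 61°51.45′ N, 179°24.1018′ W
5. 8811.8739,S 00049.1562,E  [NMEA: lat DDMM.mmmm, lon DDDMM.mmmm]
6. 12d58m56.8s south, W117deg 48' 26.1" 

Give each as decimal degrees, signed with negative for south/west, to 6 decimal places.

1. 34.085869, 54.563361
2. -82.227333, -101.798889
3. -78.052760, -178.019850
4. 61.857500, -179.401697
5. -88.197898, 0.819270
6. -12.982444, -117.807250

Point 1:
  Latitude: 34 + 5/60 + 9.13/3600 = 34.0858694
  N ⇒ keep positive
  λ: 33′ + 48.1″ = 33.80167′; 54 + 33.80167/60 = 54.5633611
  E ⇒ keep positive
Point 2:
  Latitude: 13′ + 38.4″ = 13.64000′; 82 + 13.64000/60 = 82.2273333
  S → negative
  λ: 101° + 47/60 + 56/3600 = 101 + 0.783333 + 0.015556 = 101.7988889
  hemisphere W, so the sign is −
Point 3:
  Lat: 3.1656′ = 0.052760°; total 78.0527600
  S → negative
  Lon: 178 + 1.191/60 = 178.0198500
  W → negative
Point 4:
  φ: 61 + 51.45/60 = 61.8575000
  N → positive
  Lon: 179 + 24.1018/60 = 179.4016967
  hemisphere W, so the sign is −
Point 5:
  Lat: split at 2 digits → 88° and 11.8739′; 88 + 11.8739/60 = 88.1978983
  S → negative
  Lon: degrees = first 3 digits = 0, minutes = 49.1562; 0 + 49.1562/60 = 0.8192700
  E ⇒ keep positive
Point 6:
  Latitude: 12° + 58/60 + 56.8/3600 = 12 + 0.966667 + 0.015778 = 12.9824444
  S ⇒ negate
  Lon: 117 + 48/60 + 26.1/3600 = 117.8072500
  W → negative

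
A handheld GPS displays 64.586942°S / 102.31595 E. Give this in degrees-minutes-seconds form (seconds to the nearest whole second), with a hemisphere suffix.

φ: 0.586942° → 35.21652′; 0.21652 × 60 = 12.99″
λ: 0.315950 × 60 = 18.95700′ → 18′, remainder × 60 = 57.42″

64°35′13″ S, 102°18′57″ E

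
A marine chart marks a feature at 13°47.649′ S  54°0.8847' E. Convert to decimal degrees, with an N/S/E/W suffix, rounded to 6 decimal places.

13.794150° S, 54.014745° E

Latitude: 13 + 47.649/60 = 13.7941500
Longitude: 0.8847′ = 0.014745°; total 54.0147450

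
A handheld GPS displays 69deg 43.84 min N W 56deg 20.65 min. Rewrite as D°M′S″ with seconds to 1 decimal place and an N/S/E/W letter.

φ: 43.84000′ → 43′ and 0.84000 × 60 = 50.400″
Lon: fractional minutes 0.65000 × 60 = 39.000″

69°43′50.4″ N, 56°20′39.0″ W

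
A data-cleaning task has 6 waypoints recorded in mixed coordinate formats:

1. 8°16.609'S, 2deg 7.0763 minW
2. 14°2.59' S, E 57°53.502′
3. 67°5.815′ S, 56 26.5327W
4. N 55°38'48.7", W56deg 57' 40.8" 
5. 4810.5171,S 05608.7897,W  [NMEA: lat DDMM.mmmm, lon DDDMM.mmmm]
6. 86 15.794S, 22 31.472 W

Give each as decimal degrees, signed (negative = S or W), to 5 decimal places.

Point 1:
  φ: 8 + 16.609/60 = 8.276817
  hemisphere S, so the sign is −
  Lon: 7.0763′ = 0.117938°; total 2.117938
  hemisphere W, so the sign is −
Point 2:
  φ: 14 + 2.59/60 = 14.043167
  hemisphere S, so the sign is −
  Longitude: 53.502′ = 0.891700°; total 57.891700
  E → positive
Point 3:
  Lat: 5.815′ = 0.096917°; total 67.096917
  S ⇒ negate
  Lon: 56 + 26.5327/60 = 56.442212
  W ⇒ negate
Point 4:
  Lat: 55 + 38/60 + 48.7/3600 = 55.646861
  N → positive
  Longitude: 56 + 57/60 + 40.8/3600 = 56.961333
  W ⇒ negate
Point 5:
  Lat: degrees = first 2 digits = 48, minutes = 10.5171; 48 + 10.5171/60 = 48.175285
  S ⇒ negate
  Longitude: degrees = first 3 digits = 56, minutes = 8.7897; 56 + 8.7897/60 = 56.146495
  W → negative
Point 6:
  Latitude: 15.794′ = 0.263233°; total 86.263233
  hemisphere S, so the sign is −
  Longitude: 31.472′ = 0.524533°; total 22.524533
  hemisphere W, so the sign is −

1. -8.27682, -2.11794
2. -14.04317, 57.89170
3. -67.09692, -56.44221
4. 55.64686, -56.96133
5. -48.17529, -56.14650
6. -86.26323, -22.52453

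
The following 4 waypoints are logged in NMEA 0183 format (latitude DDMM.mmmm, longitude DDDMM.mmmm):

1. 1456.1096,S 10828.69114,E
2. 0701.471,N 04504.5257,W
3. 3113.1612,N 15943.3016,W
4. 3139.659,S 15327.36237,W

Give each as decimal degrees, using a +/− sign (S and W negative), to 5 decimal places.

1. -14.93516, 108.47819
2. 7.02452, -45.07543
3. 31.21935, -159.72169
4. -31.66098, -153.45604

Point 1:
  Latitude: degrees = first 2 digits = 14, minutes = 56.1096; 14 + 56.1096/60 = 14.935160
  S → negative
  Lon: split at 3 digits → 108° and 28.69114′; 108 + 28.69114/60 = 108.478186
  E → positive
Point 2:
  Latitude: split at 2 digits → 07° and 1.471′; 7 + 1.471/60 = 7.024517
  N → positive
  λ: split at 3 digits → 045° and 4.5257′; 45 + 4.5257/60 = 45.075428
  W → negative
Point 3:
  φ: degrees = first 2 digits = 31, minutes = 13.1612; 31 + 13.1612/60 = 31.219353
  N → positive
  Lon: split at 3 digits → 159° and 43.3016′; 159 + 43.3016/60 = 159.721693
  W → negative
Point 4:
  Latitude: split at 2 digits → 31° and 39.659′; 31 + 39.659/60 = 31.660983
  S → negative
  λ: split at 3 digits → 153° and 27.36237′; 153 + 27.36237/60 = 153.456040
  W ⇒ negate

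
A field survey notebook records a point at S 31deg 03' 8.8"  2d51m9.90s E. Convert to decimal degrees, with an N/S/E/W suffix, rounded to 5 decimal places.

31.05244° S, 2.85275° E

Lat: 31 + 3/60 + 8.8/3600 = 31.052444
Lon: 51′ + 9.9″ = 51.16500′; 2 + 51.16500/60 = 2.852750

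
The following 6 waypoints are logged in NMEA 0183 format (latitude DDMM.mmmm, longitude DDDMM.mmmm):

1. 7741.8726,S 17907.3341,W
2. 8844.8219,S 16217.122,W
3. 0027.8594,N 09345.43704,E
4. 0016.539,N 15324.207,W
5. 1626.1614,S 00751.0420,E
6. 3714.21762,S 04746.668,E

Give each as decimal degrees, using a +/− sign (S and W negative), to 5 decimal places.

Point 1:
  φ: degrees = first 2 digits = 77, minutes = 41.8726; 77 + 41.8726/60 = 77.697877
  S → negative
  λ: split at 3 digits → 179° and 7.3341′; 179 + 7.3341/60 = 179.122235
  W ⇒ negate
Point 2:
  Lat: degrees = first 2 digits = 88, minutes = 44.8219; 88 + 44.8219/60 = 88.747032
  S → negative
  Lon: split at 3 digits → 162° and 17.122′; 162 + 17.122/60 = 162.285367
  W ⇒ negate
Point 3:
  φ: degrees = first 2 digits = 0, minutes = 27.8594; 0 + 27.8594/60 = 0.464323
  N → positive
  Lon: split at 3 digits → 093° and 45.43704′; 93 + 45.43704/60 = 93.757284
  E → positive
Point 4:
  Lat: split at 2 digits → 00° and 16.539′; 0 + 16.539/60 = 0.275650
  N ⇒ keep positive
  λ: split at 3 digits → 153° and 24.207′; 153 + 24.207/60 = 153.403450
  hemisphere W, so the sign is −
Point 5:
  Lat: degrees = first 2 digits = 16, minutes = 26.1614; 16 + 26.1614/60 = 16.436023
  S ⇒ negate
  Lon: degrees = first 3 digits = 7, minutes = 51.042; 7 + 51.042/60 = 7.850700
  E → positive
Point 6:
  Latitude: degrees = first 2 digits = 37, minutes = 14.21762; 37 + 14.21762/60 = 37.236960
  S ⇒ negate
  λ: split at 3 digits → 047° and 46.668′; 47 + 46.668/60 = 47.777800
  E → positive

1. -77.69788, -179.12224
2. -88.74703, -162.28537
3. 0.46432, 93.75728
4. 0.27565, -153.40345
5. -16.43602, 7.85070
6. -37.23696, 47.77780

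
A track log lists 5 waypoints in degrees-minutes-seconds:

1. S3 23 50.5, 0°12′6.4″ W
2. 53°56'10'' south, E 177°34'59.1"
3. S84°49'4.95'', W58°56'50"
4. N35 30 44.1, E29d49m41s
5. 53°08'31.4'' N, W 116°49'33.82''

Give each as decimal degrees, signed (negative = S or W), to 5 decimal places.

Point 1:
  φ: 3° + 23/60 + 50.5/3600 = 3 + 0.383333 + 0.014028 = 3.397361
  S → negative
  Longitude: 0 + 12/60 + 6.4/3600 = 0.201778
  W → negative
Point 2:
  Latitude: 53° + 56/60 + 10/3600 = 53 + 0.933333 + 0.002778 = 53.936111
  S ⇒ negate
  Longitude: 177° + 34/60 + 59.1/3600 = 177 + 0.566667 + 0.016417 = 177.583083
  E ⇒ keep positive
Point 3:
  Lat: 84° + 49/60 + 4.95/3600 = 84 + 0.816667 + 0.001375 = 84.818042
  S ⇒ negate
  Longitude: 58° + 56/60 + 50/3600 = 58 + 0.933333 + 0.013889 = 58.947222
  W ⇒ negate
Point 4:
  Lat: 30′ + 44.1″ = 30.73500′; 35 + 30.73500/60 = 35.512250
  N → positive
  λ: 49′ + 41″ = 49.68333′; 29 + 49.68333/60 = 29.828056
  E ⇒ keep positive
Point 5:
  Lat: 8′ + 31.4″ = 8.52333′; 53 + 8.52333/60 = 53.142056
  N → positive
  λ: 116 + 49/60 + 33.82/3600 = 116.826061
  W → negative

1. -3.39736, -0.20178
2. -53.93611, 177.58308
3. -84.81804, -58.94722
4. 35.51225, 29.82806
5. 53.14206, -116.82606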